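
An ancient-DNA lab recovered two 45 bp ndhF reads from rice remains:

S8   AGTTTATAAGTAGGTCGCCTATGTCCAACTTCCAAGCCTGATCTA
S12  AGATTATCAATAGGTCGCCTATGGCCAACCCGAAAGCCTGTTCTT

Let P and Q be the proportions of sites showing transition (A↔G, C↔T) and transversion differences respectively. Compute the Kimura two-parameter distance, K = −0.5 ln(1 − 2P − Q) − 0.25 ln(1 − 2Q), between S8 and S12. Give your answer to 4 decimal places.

0.2636

The sequences differ at positions 3 (T/A, transversion), 8 (A/C, transversion), 10 (G/A, transition), 24 (T/G, transversion), 30 (T/C, transition), 31 (T/C, transition), 32 (C/G, transversion), 33 (C/A, transversion), 41 (A/T, transversion), 45 (A/T, transversion).
Of the 10 differences, 3 transitions and 7 transversions over 45 sites: P = 3/45 = 0.066667, Q = 7/45 = 0.155556.
d = −0.5·ln(0.711110) − 0.25·ln(0.688888) = −0.5·(-0.340928) − 0.25·(-0.372677) = 0.2636.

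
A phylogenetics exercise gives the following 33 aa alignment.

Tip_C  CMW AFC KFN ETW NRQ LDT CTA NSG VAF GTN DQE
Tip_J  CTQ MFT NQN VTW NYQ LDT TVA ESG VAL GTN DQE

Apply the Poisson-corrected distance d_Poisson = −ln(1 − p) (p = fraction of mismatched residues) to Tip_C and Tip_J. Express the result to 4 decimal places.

Differing sites — 2:M/T; 3:W/Q; 4:A/M; 6:C/T; 7:K/N; 8:F/Q; 10:E/V; 14:R/Y; 19:C/T; 20:T/V; 22:N/E; 27:F/L.
p = 12/33 = 0.363636.
d = −ln(1 − 0.363636) = −ln(0.636364) = 0.4520.

0.4520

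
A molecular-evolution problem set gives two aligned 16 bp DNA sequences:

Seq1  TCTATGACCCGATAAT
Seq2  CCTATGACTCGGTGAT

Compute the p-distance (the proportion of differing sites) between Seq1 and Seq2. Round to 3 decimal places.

The sequences differ at positions 1 (T/C), 9 (C/T), 12 (A/G), 14 (A/G).
There are 4 differences over 16 sites, so p = 4/16 = 0.250.

0.250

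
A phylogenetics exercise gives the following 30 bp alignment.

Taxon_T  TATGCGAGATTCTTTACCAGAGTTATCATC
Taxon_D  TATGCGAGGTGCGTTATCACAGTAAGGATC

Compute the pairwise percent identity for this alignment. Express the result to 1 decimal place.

Mismatches occur at site 9 (A→G), site 11 (T→G), site 13 (T→G), site 17 (C→T), site 20 (G→C), site 24 (T→A), site 26 (T→G), site 27 (C→G).
22 of the 30 sites match, so the percent identity is 22/30 × 100 = 73.3%.

73.3%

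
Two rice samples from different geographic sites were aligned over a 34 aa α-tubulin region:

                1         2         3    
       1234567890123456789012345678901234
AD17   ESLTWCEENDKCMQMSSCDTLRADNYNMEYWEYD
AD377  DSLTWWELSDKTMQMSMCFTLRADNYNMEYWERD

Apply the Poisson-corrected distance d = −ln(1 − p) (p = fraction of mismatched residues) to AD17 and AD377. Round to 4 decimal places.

The sequences differ at positions 1 (E/D), 6 (C/W), 8 (E/L), 9 (N/S), 12 (C/T), 17 (S/M), 19 (D/F), 33 (Y/R).
p = 8/34 = 0.235294.
d = −ln(1 − 0.235294) = −ln(0.764706) = 0.2683.

0.2683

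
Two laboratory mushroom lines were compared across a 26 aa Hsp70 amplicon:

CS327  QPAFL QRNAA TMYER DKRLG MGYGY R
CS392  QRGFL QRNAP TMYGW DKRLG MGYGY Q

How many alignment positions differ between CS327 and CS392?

6

Mismatches occur at site 2 (P↔R), site 3 (A↔G), site 10 (A↔P), site 14 (E↔G), site 15 (R↔W), site 26 (R↔Q).
That gives 6 mismatches out of 26 aligned sites, so the Hamming distance is 6.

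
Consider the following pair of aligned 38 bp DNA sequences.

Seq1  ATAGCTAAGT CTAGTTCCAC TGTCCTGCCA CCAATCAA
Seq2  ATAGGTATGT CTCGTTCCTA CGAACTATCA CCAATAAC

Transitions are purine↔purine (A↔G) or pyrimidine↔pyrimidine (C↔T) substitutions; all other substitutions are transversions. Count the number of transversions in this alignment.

9

The sequences differ at positions 5 (C/G, transversion), 8 (A/T, transversion), 13 (A/C, transversion), 19 (A/T, transversion), 20 (C/A, transversion), 21 (T/C, transition), 23 (T/A, transversion), 24 (C/A, transversion), 27 (G/A, transition), 28 (C/T, transition), 36 (C/A, transversion), 38 (A/C, transversion).
Of the 12 differences, 3 transitions and 9 transversions, so the answer is 9.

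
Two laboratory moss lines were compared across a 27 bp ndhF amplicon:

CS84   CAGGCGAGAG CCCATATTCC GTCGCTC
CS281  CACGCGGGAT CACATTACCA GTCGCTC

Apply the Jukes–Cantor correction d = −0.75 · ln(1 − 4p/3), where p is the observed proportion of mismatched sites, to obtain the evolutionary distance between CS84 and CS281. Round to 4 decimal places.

Differing sites — 3:G/C; 7:A/G; 10:G/T; 12:C/A; 16:A/T; 17:T/A; 18:T/C; 20:C/A.
p = 8/27 = 0.296296.
d = −0.75 · ln(1 − (4/3)·0.296296) = −0.75 · ln(0.604939) = −0.75 · (-0.502628) = 0.3770.

0.3770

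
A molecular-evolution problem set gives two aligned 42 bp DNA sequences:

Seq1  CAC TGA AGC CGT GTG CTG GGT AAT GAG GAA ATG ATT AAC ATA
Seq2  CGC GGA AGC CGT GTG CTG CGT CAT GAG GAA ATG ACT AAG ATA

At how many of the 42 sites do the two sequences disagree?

Differing sites — 2:A/G; 4:T/G; 19:G/C; 22:A/C; 35:T/C; 39:C/G.
That gives 6 mismatches out of 42 aligned sites, so the Hamming distance is 6.

6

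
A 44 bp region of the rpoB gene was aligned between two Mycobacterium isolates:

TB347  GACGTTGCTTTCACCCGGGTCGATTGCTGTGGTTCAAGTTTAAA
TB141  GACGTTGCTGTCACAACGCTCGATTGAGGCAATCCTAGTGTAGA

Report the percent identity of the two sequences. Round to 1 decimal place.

68.2%

Differing sites — 10:T/G; 15:C/A; 16:C/A; 17:G/C; 19:G/C; 27:C/A; 28:T/G; 30:T/C; 31:G/A; 32:G/A; 34:T/C; 36:A/T; 40:T/G; 43:A/G.
30 of the 44 sites match, so the percent identity is 30/44 × 100 = 68.2%.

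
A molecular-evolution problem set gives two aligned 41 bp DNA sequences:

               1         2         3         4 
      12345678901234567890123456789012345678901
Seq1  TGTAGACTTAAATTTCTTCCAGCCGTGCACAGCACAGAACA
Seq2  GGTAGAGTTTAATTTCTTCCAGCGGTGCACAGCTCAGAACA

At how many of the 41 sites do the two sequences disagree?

Mismatches occur at site 1 (T→G), site 7 (C→G), site 10 (A→T), site 24 (C→G), site 34 (A→T).
That gives 5 mismatches out of 41 aligned sites, so the Hamming distance is 5.

5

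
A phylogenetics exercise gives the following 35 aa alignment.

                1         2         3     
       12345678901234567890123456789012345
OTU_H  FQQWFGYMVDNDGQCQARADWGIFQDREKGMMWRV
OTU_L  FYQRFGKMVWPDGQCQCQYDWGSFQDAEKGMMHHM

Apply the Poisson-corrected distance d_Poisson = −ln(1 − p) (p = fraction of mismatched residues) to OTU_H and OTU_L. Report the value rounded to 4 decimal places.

Differing sites — 2:Q/Y; 4:W/R; 7:Y/K; 10:D/W; 11:N/P; 17:A/C; 18:R/Q; 19:A/Y; 23:I/S; 27:R/A; 33:W/H; 34:R/H; 35:V/M.
p = 13/35 = 0.371429.
d = −ln(1 − 0.371429) = −ln(0.628571) = 0.4643.

0.4643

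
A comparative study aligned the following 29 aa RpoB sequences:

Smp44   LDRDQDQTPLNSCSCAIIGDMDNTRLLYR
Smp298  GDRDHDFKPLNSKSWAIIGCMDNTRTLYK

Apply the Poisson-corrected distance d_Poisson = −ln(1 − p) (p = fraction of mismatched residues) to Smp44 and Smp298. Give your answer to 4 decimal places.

Differing sites — 1:L/G; 5:Q/H; 7:Q/F; 8:T/K; 13:C/K; 15:C/W; 20:D/C; 26:L/T; 29:R/K.
p = 9/29 = 0.310345.
d = −ln(1 − 0.310345) = −ln(0.689655) = 0.3716.

0.3716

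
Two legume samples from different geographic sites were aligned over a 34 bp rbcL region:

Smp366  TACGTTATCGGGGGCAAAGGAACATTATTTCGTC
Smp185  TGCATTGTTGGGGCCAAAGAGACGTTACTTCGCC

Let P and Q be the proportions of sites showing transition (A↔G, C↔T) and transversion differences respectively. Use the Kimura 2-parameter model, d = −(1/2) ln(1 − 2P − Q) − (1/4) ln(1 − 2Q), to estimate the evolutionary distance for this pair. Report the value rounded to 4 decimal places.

0.4243

Differing sites — 2:A/G (Ti); 4:G/A (Ti); 7:A/G (Ti); 9:C/T (Ti); 14:G/C (Tv); 20:G/A (Ti); 21:A/G (Ti); 24:A/G (Ti); 28:T/C (Ti); 33:T/C (Ti).
Of the 10 differences, 9 transitions and 1 transversion over 34 sites: P = 9/34 = 0.264706, Q = 1/34 = 0.029412.
d = −0.5·ln(0.441176) − 0.25·ln(0.941176) = −0.5·(-0.818311) − 0.25·(-0.060625) = 0.4243.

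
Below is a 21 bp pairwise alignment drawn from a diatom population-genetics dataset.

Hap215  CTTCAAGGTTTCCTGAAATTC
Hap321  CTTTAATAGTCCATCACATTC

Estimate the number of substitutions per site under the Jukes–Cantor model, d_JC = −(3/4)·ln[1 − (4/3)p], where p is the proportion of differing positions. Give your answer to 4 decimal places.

0.5319

Mismatches occur at site 4 (C→T), site 7 (G→T), site 8 (G→A), site 9 (T→G), site 11 (T→C), site 13 (C→A), site 15 (G→C), site 17 (A→C).
p = 8/21 = 0.380952.
d = −0.75 · ln(1 − (4/3)·0.380952) = −0.75 · ln(0.492064) = −0.75 · (-0.709146) = 0.5319.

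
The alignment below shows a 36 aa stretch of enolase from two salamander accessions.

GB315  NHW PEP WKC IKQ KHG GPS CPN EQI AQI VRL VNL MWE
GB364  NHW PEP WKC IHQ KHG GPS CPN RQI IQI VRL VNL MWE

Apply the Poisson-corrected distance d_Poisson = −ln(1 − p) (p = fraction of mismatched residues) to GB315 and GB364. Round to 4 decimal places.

0.0870

Differing sites — 11:K/H; 22:E/R; 25:A/I.
p = 3/36 = 0.083333.
d = −ln(1 − 0.083333) = −ln(0.916667) = 0.0870.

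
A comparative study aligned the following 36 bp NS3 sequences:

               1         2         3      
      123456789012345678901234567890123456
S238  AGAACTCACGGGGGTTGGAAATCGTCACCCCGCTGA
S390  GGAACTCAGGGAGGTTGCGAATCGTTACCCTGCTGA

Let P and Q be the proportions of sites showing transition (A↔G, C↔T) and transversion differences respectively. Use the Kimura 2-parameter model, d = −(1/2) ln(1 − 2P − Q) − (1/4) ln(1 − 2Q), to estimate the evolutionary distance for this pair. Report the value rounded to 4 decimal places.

0.2322

The sequences differ at positions 1 (A/G, transition), 9 (C/G, transversion), 12 (G/A, transition), 18 (G/C, transversion), 19 (A/G, transition), 26 (C/T, transition), 31 (C/T, transition).
Of the 7 differences, 5 transitions and 2 transversions over 36 sites: P = 5/36 = 0.138889, Q = 2/36 = 0.055556.
d = −0.5·ln(0.666666) − 0.25·ln(0.888888) = −0.5·(-0.405466) − 0.25·(-0.117784) = 0.2322.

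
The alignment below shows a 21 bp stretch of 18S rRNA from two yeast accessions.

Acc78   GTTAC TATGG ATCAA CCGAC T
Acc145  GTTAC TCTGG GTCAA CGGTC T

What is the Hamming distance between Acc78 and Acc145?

Differing sites — 7:A/C; 11:A/G; 17:C/G; 19:A/T.
That gives 4 mismatches out of 21 aligned sites, so the Hamming distance is 4.

4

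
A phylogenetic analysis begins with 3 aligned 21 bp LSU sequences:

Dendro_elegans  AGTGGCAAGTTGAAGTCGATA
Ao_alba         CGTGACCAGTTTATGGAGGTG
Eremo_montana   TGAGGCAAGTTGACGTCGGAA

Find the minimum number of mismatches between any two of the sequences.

5

Pairwise Hamming distances:
  Dendro_elegans vs Ao_alba: 9
  Dendro_elegans vs Eremo_montana: 5
  Ao_alba vs Eremo_montana: 10
The smallest is 5, between Dendro_elegans and Eremo_montana.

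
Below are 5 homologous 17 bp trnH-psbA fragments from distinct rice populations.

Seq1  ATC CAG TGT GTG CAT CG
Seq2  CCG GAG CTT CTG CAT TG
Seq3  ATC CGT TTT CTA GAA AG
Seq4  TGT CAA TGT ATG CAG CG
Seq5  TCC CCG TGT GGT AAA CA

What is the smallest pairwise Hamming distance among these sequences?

6

Pairwise Hamming distances:
  Seq1 vs Seq2: 8
  Seq1 vs Seq3: 8
  Seq1 vs Seq4: 6
  Seq1 vs Seq5: 8
  Seq2 vs Seq3: 11
  Seq2 vs Seq4: 10
  Seq2 vs Seq5: 13
  Seq3 vs Seq4: 11
  Seq3 vs Seq5: 11
  Seq4 vs Seq5: 10
The smallest is 6, between Seq1 and Seq4.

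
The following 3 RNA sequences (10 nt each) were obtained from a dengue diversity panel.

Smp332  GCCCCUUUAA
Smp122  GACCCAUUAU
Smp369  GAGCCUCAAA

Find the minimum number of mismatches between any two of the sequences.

Pairwise Hamming distances:
  Smp332 vs Smp122: 3
  Smp332 vs Smp369: 4
  Smp122 vs Smp369: 5
The smallest is 3, between Smp332 and Smp122.

3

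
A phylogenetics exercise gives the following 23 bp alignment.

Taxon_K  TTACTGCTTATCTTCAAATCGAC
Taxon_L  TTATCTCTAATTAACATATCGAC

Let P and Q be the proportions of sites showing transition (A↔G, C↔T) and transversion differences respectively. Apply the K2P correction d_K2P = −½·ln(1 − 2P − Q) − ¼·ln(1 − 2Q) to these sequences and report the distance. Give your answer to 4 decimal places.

Differing sites — 4:C/T (Ti); 5:T/C (Ti); 6:G/T (Tv); 9:T/A (Tv); 12:C/T (Ti); 13:T/A (Tv); 14:T/A (Tv); 17:A/T (Tv).
Of the 8 differences, 3 transitions and 5 transversions over 23 sites: P = 3/23 = 0.130435, Q = 5/23 = 0.217391.
d = −0.5·ln(0.521739) − 0.25·ln(0.565218) = −0.5·(-0.650588) − 0.25·(-0.570544) = 0.4679.

0.4679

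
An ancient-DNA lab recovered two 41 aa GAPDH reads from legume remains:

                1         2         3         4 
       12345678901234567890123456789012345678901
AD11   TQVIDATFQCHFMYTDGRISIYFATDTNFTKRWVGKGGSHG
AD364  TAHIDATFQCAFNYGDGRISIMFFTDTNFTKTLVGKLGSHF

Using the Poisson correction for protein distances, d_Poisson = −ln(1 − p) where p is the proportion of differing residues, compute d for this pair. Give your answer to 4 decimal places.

The sequences differ at positions 2 (Q/A), 3 (V/H), 11 (H/A), 13 (M/N), 15 (T/G), 22 (Y/M), 24 (A/F), 32 (R/T), 33 (W/L), 37 (G/L), 41 (G/F).
p = 11/41 = 0.268293.
d = −ln(1 − 0.268293) = −ln(0.731707) = 0.3124.

0.3124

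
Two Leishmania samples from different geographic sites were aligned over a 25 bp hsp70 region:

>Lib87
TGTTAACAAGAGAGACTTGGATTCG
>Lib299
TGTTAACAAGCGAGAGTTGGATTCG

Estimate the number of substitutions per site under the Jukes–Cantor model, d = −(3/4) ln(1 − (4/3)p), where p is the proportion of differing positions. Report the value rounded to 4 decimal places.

Mismatches occur at site 11 (A→C), site 16 (C→G).
p = 2/25 = 0.080000.
d = −0.75 · ln(1 − (4/3)·0.080000) = −0.75 · ln(0.893333) = −0.75 · (-0.112796) = 0.0846.

0.0846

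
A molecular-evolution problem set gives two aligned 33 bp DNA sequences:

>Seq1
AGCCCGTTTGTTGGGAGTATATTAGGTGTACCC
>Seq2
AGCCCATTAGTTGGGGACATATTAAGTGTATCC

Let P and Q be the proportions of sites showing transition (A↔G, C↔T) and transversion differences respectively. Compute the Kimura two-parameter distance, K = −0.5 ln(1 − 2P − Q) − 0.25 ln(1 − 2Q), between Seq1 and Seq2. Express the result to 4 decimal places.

0.2660

The sequences differ at positions 6 (G/A, transition), 9 (T/A, transversion), 16 (A/G, transition), 17 (G/A, transition), 18 (T/C, transition), 25 (G/A, transition), 31 (C/T, transition).
Of the 7 differences, 6 transitions and 1 transversion over 33 sites: P = 6/33 = 0.181818, Q = 1/33 = 0.030303.
d = −0.5·ln(0.606061) − 0.25·ln(0.939394) = −0.5·(-0.500775) − 0.25·(-0.062520) = 0.2660.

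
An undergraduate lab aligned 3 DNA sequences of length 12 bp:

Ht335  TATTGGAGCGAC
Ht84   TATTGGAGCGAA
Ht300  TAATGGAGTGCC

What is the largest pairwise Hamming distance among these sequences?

4

Pairwise Hamming distances:
  Ht335 vs Ht84: 1
  Ht335 vs Ht300: 3
  Ht84 vs Ht300: 4
The largest is 4, between Ht84 and Ht300.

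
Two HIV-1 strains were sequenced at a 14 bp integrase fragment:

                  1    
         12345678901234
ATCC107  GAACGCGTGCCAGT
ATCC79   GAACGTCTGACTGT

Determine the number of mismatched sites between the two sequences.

4

Differing sites — 6:C/T; 7:G/C; 10:C/A; 12:A/T.
That gives 4 mismatches out of 14 aligned sites, so the Hamming distance is 4.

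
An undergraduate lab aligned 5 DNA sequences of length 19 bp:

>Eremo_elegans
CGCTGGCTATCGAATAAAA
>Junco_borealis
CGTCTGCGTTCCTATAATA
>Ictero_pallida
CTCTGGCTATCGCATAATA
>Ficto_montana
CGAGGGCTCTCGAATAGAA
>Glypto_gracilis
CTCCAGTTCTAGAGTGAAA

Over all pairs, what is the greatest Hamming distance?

Pairwise Hamming distances:
  Eremo_elegans vs Junco_borealis: 8
  Eremo_elegans vs Ictero_pallida: 3
  Eremo_elegans vs Ficto_montana: 4
  Eremo_elegans vs Glypto_gracilis: 8
  Junco_borealis vs Ictero_pallida: 8
  Junco_borealis vs Ficto_montana: 9
  Junco_borealis vs Glypto_gracilis: 12
  Ictero_pallida vs Ficto_montana: 7
  Ictero_pallida vs Glypto_gracilis: 9
  Ficto_montana vs Glypto_gracilis: 9
The largest is 12, between Junco_borealis and Glypto_gracilis.

12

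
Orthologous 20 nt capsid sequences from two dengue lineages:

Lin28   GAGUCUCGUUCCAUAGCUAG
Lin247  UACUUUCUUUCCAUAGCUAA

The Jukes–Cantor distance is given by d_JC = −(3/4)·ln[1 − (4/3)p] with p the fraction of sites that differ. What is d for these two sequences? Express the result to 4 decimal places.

Differing sites — 1:G/U; 3:G/C; 5:C/U; 8:G/U; 20:G/A.
p = 5/20 = 0.250000.
d = −0.75 · ln(1 − (4/3)·0.250000) = −0.75 · ln(0.666667) = −0.75 · (-0.405465) = 0.3041.

0.3041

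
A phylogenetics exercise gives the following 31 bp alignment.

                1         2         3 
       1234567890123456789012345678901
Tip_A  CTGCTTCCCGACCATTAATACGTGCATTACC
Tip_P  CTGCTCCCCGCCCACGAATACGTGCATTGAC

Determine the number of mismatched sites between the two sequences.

6

The sequences differ at positions 6 (T/C), 11 (A/C), 15 (T/C), 16 (T/G), 29 (A/G), 30 (C/A).
That gives 6 mismatches out of 31 aligned sites, so the Hamming distance is 6.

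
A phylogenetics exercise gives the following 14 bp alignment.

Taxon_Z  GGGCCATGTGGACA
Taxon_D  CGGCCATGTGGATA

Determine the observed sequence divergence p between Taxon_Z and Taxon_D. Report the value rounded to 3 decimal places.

0.143

The sequences differ at positions 1 (G/C), 13 (C/T).
There are 2 differences over 14 sites, so p = 2/14 = 0.143.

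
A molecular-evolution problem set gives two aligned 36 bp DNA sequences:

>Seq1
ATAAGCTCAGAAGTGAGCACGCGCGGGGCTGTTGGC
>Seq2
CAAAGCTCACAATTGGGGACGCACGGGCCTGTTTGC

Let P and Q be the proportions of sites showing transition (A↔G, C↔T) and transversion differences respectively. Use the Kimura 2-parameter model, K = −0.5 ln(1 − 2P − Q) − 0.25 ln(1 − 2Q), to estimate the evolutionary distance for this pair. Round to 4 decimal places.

0.3054

Differing sites — 1:A/C (Tv); 2:T/A (Tv); 10:G/C (Tv); 13:G/T (Tv); 16:A/G (Ti); 18:C/G (Tv); 23:G/A (Ti); 28:G/C (Tv); 34:G/T (Tv).
Of the 9 differences, 2 transitions and 7 transversions over 36 sites: P = 2/36 = 0.055556, Q = 7/36 = 0.194444.
d = −0.5·ln(0.694444) − 0.25·ln(0.611112) = −0.5·(-0.364644) − 0.25·(-0.492475) = 0.3054.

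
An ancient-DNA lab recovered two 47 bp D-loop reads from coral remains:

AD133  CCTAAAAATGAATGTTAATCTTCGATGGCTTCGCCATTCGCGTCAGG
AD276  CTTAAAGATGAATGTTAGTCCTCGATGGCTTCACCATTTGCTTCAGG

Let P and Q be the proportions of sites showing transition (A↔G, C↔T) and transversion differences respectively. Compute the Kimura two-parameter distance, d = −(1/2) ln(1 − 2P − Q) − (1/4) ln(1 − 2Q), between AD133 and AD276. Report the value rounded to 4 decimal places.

Differing sites — 2:C/T (Ti); 7:A/G (Ti); 18:A/G (Ti); 21:T/C (Ti); 33:G/A (Ti); 39:C/T (Ti); 42:G/T (Tv).
Of the 7 differences, 6 transitions and 1 transversion over 47 sites: P = 6/47 = 0.127660, Q = 1/47 = 0.021277.
d = −0.5·ln(0.723403) − 0.25·ln(0.957446) = −0.5·(-0.323789) − 0.25·(-0.043486) = 0.1728.

0.1728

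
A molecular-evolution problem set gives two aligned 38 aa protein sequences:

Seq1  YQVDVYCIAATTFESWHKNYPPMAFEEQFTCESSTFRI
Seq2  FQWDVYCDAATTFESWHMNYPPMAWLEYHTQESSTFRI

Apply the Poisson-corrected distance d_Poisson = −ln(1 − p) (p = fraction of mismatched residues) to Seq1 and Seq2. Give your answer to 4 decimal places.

Differing sites — 1:Y/F; 3:V/W; 8:I/D; 18:K/M; 25:F/W; 26:E/L; 28:Q/Y; 29:F/H; 31:C/Q.
p = 9/38 = 0.236842.
d = −ln(1 − 0.236842) = −ln(0.763158) = 0.2703.

0.2703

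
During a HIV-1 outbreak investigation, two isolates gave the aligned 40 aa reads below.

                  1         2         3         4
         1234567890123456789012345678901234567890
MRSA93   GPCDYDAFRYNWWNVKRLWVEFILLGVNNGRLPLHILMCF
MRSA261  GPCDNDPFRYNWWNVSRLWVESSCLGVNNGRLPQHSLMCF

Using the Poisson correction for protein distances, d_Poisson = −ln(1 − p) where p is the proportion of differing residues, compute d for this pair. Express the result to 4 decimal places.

Mismatches occur at site 5 (Y/N), site 7 (A/P), site 16 (K/S), site 22 (F/S), site 23 (I/S), site 24 (L/C), site 34 (L/Q), site 36 (I/S).
p = 8/40 = 0.200000.
d = −ln(1 − 0.200000) = −ln(0.800000) = 0.2231.

0.2231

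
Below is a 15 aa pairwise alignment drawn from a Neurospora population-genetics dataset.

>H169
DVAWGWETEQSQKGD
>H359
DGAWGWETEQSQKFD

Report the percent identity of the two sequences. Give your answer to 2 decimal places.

86.67%

Mismatches occur at site 2 (V→G), site 14 (G→F).
13 of the 15 sites match, so the percent identity is 13/15 × 100 = 86.67%.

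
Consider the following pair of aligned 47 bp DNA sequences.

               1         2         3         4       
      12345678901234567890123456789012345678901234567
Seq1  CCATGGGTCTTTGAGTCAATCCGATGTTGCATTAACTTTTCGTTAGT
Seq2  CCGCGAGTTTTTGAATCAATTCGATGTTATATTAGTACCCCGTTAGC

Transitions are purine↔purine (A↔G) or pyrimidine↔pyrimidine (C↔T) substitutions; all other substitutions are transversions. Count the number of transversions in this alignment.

1

Mismatches occur at site 3 (A↔G, transition), site 4 (T↔C, transition), site 6 (G↔A, transition), site 9 (C↔T, transition), site 15 (G↔A, transition), site 21 (C↔T, transition), site 29 (G↔A, transition), site 30 (C↔T, transition), site 35 (A↔G, transition), site 36 (C↔T, transition), site 37 (T↔A, transversion), site 38 (T↔C, transition), site 39 (T↔C, transition), site 40 (T↔C, transition), site 47 (T↔C, transition).
Of the 15 differences, 14 transitions and 1 transversion, so the answer is 1.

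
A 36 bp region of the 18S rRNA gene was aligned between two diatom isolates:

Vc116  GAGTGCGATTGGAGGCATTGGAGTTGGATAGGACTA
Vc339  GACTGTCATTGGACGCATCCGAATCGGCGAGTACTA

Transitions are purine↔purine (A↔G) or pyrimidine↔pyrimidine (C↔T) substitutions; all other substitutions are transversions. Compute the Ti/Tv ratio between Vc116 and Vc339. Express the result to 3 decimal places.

0.571

Mismatches occur at site 3 (G/C, transversion), site 6 (C/T, transition), site 7 (G/C, transversion), site 14 (G/C, transversion), site 19 (T/C, transition), site 20 (G/C, transversion), site 23 (G/A, transition), site 25 (T/C, transition), site 28 (A/C, transversion), site 29 (T/G, transversion), site 32 (G/T, transversion).
Of the 11 differences, 4 transitions and 7 transversions, so Ti/Tv = 4/7 = 0.571.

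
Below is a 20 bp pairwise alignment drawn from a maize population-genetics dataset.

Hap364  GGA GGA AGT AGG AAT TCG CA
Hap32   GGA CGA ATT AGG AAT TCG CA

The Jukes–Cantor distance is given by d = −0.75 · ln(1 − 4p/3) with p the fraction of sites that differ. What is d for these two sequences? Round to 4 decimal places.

Differing sites — 4:G/C; 8:G/T.
p = 2/20 = 0.100000.
d = −0.75 · ln(1 − (4/3)·0.100000) = −0.75 · ln(0.866667) = −0.75 · (-0.143100) = 0.1073.

0.1073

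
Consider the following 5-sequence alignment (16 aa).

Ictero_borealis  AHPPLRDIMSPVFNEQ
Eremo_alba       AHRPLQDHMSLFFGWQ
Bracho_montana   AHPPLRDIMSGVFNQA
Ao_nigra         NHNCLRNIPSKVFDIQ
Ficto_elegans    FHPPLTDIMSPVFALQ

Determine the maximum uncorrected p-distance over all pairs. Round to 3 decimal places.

0.688

Pairwise Hamming distances:
  Ictero_borealis vs Eremo_alba: 7
  Ictero_borealis vs Bracho_montana: 3
  Ictero_borealis vs Ao_nigra: 8
  Ictero_borealis vs Ficto_elegans: 4
  Eremo_alba vs Bracho_montana: 8
  Eremo_alba vs Ao_nigra: 11
  Eremo_alba vs Ficto_elegans: 8
  Bracho_montana vs Ao_nigra: 9
  Bracho_montana vs Ficto_elegans: 6
  Ao_nigra vs Ficto_elegans: 9
The largest is 11 mismatches, between Eremo_alba and Ao_nigra; p = 11/16 = 0.688.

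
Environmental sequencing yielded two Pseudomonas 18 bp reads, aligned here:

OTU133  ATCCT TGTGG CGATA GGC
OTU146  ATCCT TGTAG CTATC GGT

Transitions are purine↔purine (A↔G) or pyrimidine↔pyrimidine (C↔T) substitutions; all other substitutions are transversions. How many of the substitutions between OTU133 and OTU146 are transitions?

2

The sequences differ at positions 9 (G/A, transition), 12 (G/T, transversion), 15 (A/C, transversion), 18 (C/T, transition).
Of the 4 differences, 2 transitions and 2 transversions, so the answer is 2.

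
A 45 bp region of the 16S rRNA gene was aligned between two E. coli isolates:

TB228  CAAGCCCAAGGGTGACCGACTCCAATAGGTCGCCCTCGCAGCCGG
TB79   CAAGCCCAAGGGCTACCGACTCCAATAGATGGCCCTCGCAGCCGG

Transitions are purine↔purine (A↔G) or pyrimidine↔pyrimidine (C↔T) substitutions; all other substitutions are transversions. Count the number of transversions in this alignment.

2

The sequences differ at positions 13 (T/C, transition), 14 (G/T, transversion), 29 (G/A, transition), 31 (C/G, transversion).
Of the 4 differences, 2 transitions and 2 transversions, so the answer is 2.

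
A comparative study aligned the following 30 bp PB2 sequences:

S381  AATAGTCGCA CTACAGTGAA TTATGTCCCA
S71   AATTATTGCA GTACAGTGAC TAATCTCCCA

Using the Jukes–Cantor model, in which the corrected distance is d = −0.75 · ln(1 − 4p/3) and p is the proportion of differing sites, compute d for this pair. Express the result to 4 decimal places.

Mismatches occur at site 4 (A↔T), site 5 (G↔A), site 7 (C↔T), site 11 (C↔G), site 20 (A↔C), site 22 (T↔A), site 25 (G↔C).
p = 7/30 = 0.233333.
d = −0.75 · ln(1 − (4/3)·0.233333) = −0.75 · ln(0.688889) = −0.75 · (-0.372675) = 0.2795.

0.2795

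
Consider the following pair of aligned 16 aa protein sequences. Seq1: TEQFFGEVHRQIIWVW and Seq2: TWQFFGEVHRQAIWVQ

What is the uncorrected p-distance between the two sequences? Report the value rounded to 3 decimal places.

Mismatches occur at site 2 (E/W), site 12 (I/A), site 16 (W/Q).
There are 3 differences over 16 sites, so p = 3/16 = 0.188.

0.188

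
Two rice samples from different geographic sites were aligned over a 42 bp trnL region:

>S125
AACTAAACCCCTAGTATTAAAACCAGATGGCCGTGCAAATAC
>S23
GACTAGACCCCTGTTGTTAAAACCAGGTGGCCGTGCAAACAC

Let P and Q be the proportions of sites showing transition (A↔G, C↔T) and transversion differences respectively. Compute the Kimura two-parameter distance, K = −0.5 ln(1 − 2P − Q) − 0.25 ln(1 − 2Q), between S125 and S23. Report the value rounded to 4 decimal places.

Differing sites — 1:A/G (Ti); 6:A/G (Ti); 13:A/G (Ti); 14:G/T (Tv); 16:A/G (Ti); 27:A/G (Ti); 40:T/C (Ti).
Of the 7 differences, 6 transitions and 1 transversion over 42 sites: P = 6/42 = 0.142857, Q = 1/42 = 0.023810.
d = −0.5·ln(0.690476) − 0.25·ln(0.952380) = −0.5·(-0.370374) − 0.25·(-0.048791) = 0.1974.

0.1974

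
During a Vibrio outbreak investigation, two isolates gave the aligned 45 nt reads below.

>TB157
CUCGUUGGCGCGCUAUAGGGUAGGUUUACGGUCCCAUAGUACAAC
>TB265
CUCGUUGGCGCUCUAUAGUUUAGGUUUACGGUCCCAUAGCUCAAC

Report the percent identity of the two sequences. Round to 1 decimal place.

The sequences differ at positions 12 (G/U), 19 (G/U), 20 (G/U), 40 (U/C), 41 (A/U).
40 of the 45 sites match, so the percent identity is 40/45 × 100 = 88.9%.

88.9%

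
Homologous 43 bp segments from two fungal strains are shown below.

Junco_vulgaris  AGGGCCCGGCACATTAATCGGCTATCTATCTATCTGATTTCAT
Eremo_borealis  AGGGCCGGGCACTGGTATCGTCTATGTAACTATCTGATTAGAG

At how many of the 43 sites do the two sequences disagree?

Mismatches occur at site 7 (C/G), site 13 (A/T), site 14 (T/G), site 15 (T/G), site 16 (A/T), site 21 (G/T), site 26 (C/G), site 29 (T/A), site 40 (T/A), site 41 (C/G), site 43 (T/G).
That gives 11 mismatches out of 43 aligned sites, so the Hamming distance is 11.

11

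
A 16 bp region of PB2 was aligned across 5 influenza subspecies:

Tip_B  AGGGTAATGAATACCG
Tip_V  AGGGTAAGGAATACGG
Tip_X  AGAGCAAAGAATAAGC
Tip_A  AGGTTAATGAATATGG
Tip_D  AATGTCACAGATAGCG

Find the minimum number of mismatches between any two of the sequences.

Pairwise Hamming distances:
  Tip_B vs Tip_V: 2
  Tip_B vs Tip_X: 6
  Tip_B vs Tip_A: 3
  Tip_B vs Tip_D: 7
  Tip_V vs Tip_X: 5
  Tip_V vs Tip_A: 3
  Tip_V vs Tip_D: 8
  Tip_X vs Tip_A: 6
  Tip_X vs Tip_D: 10
  Tip_A vs Tip_D: 9
The smallest is 2, between Tip_B and Tip_V.

2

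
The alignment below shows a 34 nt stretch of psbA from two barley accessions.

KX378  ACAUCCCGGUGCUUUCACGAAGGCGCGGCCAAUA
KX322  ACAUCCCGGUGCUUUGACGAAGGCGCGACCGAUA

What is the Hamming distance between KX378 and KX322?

The sequences differ at positions 16 (C/G), 28 (G/A), 31 (A/G).
That gives 3 mismatches out of 34 aligned sites, so the Hamming distance is 3.

3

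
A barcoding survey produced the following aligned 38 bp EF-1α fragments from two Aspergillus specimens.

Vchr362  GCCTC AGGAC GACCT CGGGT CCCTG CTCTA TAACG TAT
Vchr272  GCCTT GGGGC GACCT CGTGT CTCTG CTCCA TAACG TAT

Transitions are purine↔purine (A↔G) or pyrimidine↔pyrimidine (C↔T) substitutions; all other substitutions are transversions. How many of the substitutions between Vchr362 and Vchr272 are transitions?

5

Mismatches occur at site 5 (C↔T, transition), site 6 (A↔G, transition), site 9 (A↔G, transition), site 18 (G↔T, transversion), site 22 (C↔T, transition), site 29 (T↔C, transition).
Of the 6 differences, 5 transitions and 1 transversion, so the answer is 5.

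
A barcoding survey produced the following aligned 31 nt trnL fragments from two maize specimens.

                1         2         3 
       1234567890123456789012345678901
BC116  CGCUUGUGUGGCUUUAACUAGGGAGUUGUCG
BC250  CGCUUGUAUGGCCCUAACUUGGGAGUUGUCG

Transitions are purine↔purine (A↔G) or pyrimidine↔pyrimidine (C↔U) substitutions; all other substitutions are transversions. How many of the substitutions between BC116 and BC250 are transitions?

Mismatches occur at site 8 (G→A, transition), site 13 (U→C, transition), site 14 (U→C, transition), site 20 (A→U, transversion).
Of the 4 differences, 3 transitions and 1 transversion, so the answer is 3.

3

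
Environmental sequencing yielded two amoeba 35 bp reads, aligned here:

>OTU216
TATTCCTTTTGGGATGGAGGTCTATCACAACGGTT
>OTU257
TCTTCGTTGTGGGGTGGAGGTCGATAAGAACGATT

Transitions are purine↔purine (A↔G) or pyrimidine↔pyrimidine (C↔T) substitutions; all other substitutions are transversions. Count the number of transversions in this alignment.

6

Mismatches occur at site 2 (A→C, transversion), site 6 (C→G, transversion), site 9 (T→G, transversion), site 14 (A→G, transition), site 23 (T→G, transversion), site 26 (C→A, transversion), site 28 (C→G, transversion), site 33 (G→A, transition).
Of the 8 differences, 2 transitions and 6 transversions, so the answer is 6.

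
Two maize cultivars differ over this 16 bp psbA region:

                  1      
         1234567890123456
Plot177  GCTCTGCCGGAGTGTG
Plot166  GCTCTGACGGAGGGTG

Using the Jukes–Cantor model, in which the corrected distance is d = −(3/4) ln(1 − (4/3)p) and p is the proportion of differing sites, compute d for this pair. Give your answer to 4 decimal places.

0.1367

The sequences differ at positions 7 (C/A), 13 (T/G).
p = 2/16 = 0.125000.
d = −0.75 · ln(1 − (4/3)·0.125000) = −0.75 · ln(0.833333) = −0.75 · (-0.182322) = 0.1367.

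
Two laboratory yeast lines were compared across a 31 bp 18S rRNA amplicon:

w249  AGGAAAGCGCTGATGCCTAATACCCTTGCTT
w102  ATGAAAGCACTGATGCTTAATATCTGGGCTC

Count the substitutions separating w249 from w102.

The sequences differ at positions 2 (G/T), 9 (G/A), 17 (C/T), 23 (C/T), 25 (C/T), 26 (T/G), 27 (T/G), 31 (T/C).
That gives 8 mismatches out of 31 aligned sites, so the Hamming distance is 8.

8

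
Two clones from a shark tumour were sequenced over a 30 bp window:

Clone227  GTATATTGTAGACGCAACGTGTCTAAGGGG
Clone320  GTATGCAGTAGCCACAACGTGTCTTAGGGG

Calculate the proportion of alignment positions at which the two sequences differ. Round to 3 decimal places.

0.200

Differing sites — 5:A/G; 6:T/C; 7:T/A; 12:A/C; 14:G/A; 25:A/T.
There are 6 differences over 30 sites, so p = 6/30 = 0.200.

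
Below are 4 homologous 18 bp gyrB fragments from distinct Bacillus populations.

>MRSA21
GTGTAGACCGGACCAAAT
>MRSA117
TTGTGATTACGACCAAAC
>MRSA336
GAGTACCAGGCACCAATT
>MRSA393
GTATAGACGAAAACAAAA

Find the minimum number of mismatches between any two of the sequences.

Pairwise Hamming distances:
  MRSA21 vs MRSA117: 8
  MRSA21 vs MRSA336: 7
  MRSA21 vs MRSA393: 6
  MRSA117 vs MRSA336: 11
  MRSA117 vs MRSA393: 11
  MRSA336 vs MRSA393: 10
The smallest is 6, between MRSA21 and MRSA393.

6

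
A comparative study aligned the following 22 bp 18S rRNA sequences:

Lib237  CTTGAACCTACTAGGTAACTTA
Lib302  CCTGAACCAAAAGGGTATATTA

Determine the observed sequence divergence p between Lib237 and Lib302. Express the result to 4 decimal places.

0.3182

The sequences differ at positions 2 (T/C), 9 (T/A), 11 (C/A), 12 (T/A), 13 (A/G), 18 (A/T), 19 (C/A).
There are 7 differences over 22 sites, so p = 7/22 = 0.3182.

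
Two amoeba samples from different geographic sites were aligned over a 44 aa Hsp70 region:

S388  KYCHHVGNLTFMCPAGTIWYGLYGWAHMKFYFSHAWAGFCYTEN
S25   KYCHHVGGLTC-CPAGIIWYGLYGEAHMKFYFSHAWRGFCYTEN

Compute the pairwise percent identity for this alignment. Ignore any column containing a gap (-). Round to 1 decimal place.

88.4%

Excluding the 1 gap column leaves 43 comparable sites.
Differing sites — 8:N/G; 11:F/C; 17:T/I; 25:W/E; 37:A/R.
38 of the 43 comparable sites match, so the percent identity is 38/43 × 100 = 88.4%.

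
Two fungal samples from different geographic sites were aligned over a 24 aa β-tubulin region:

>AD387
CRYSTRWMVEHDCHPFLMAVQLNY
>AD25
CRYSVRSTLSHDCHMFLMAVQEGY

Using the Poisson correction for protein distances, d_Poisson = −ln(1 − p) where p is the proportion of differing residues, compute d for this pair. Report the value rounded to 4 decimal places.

0.4055

Differing sites — 5:T/V; 7:W/S; 8:M/T; 9:V/L; 10:E/S; 15:P/M; 22:L/E; 23:N/G.
p = 8/24 = 0.333333.
d = −ln(1 − 0.333333) = −ln(0.666667) = 0.4055.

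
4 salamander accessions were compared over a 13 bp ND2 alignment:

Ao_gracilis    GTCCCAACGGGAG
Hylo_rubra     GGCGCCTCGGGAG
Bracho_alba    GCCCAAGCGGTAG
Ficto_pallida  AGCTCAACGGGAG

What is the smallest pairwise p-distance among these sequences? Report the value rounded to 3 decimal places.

0.231

Pairwise Hamming distances:
  Ao_gracilis vs Hylo_rubra: 4
  Ao_gracilis vs Bracho_alba: 4
  Ao_gracilis vs Ficto_pallida: 3
  Hylo_rubra vs Bracho_alba: 6
  Hylo_rubra vs Ficto_pallida: 4
  Bracho_alba vs Ficto_pallida: 6
The smallest is 3 mismatches, between Ao_gracilis and Ficto_pallida; p = 3/13 = 0.231.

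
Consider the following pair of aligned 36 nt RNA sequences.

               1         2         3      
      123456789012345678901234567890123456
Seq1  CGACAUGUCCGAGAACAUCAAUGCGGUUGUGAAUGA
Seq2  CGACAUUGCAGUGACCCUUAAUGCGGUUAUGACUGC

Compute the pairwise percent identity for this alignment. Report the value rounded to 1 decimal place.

The sequences differ at positions 7 (G/U), 8 (U/G), 10 (C/A), 12 (A/U), 15 (A/C), 17 (A/C), 19 (C/U), 29 (G/A), 33 (A/C), 36 (A/C).
26 of the 36 sites match, so the percent identity is 26/36 × 100 = 72.2%.

72.2%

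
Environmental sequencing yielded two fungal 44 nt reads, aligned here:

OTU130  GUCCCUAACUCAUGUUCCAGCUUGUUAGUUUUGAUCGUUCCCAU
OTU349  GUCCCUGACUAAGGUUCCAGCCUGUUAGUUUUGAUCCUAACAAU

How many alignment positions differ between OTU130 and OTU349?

Mismatches occur at site 7 (A/G), site 11 (C/A), site 13 (U/G), site 22 (U/C), site 37 (G/C), site 39 (U/A), site 40 (C/A), site 42 (C/A).
That gives 8 mismatches out of 44 aligned sites, so the Hamming distance is 8.

8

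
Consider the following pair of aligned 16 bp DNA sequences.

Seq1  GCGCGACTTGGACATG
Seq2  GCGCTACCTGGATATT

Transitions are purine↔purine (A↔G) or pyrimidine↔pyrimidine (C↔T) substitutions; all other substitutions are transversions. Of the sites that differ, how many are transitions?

Mismatches occur at site 5 (G↔T, transversion), site 8 (T↔C, transition), site 13 (C↔T, transition), site 16 (G↔T, transversion).
Of the 4 differences, 2 transitions and 2 transversions, so the answer is 2.

2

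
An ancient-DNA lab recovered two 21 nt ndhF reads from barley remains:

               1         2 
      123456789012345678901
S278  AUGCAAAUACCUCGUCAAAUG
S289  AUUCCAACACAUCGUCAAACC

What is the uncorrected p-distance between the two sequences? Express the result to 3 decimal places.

The sequences differ at positions 3 (G/U), 5 (A/C), 8 (U/C), 11 (C/A), 20 (U/C), 21 (G/C).
There are 6 differences over 21 sites, so p = 6/21 = 0.286.

0.286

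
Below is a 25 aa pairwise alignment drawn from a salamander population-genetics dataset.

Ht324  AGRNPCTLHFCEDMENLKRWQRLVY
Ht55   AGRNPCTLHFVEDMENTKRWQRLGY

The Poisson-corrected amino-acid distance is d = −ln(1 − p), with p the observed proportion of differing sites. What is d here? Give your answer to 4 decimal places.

0.1278

Differing sites — 11:C/V; 17:L/T; 24:V/G.
p = 3/25 = 0.120000.
d = −ln(1 − 0.120000) = −ln(0.880000) = 0.1278.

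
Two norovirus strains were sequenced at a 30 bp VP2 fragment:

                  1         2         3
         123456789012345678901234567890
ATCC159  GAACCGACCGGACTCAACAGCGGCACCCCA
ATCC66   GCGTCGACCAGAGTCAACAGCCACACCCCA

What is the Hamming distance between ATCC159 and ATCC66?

7

The sequences differ at positions 2 (A/C), 3 (A/G), 4 (C/T), 10 (G/A), 13 (C/G), 22 (G/C), 23 (G/A).
That gives 7 mismatches out of 30 aligned sites, so the Hamming distance is 7.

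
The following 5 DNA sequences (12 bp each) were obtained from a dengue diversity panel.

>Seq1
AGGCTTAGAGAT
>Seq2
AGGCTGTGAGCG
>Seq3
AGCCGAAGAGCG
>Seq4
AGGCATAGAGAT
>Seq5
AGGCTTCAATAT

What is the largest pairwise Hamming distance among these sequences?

8

Pairwise Hamming distances:
  Seq1 vs Seq2: 4
  Seq1 vs Seq3: 5
  Seq1 vs Seq4: 1
  Seq1 vs Seq5: 3
  Seq2 vs Seq3: 4
  Seq2 vs Seq4: 5
  Seq2 vs Seq5: 6
  Seq3 vs Seq4: 5
  Seq3 vs Seq5: 8
  Seq4 vs Seq5: 4
The largest is 8, between Seq3 and Seq5.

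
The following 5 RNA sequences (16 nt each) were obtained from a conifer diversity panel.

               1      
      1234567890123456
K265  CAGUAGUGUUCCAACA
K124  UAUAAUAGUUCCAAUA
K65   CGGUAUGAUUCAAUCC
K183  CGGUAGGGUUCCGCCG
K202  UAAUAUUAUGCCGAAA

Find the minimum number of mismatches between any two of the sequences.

Pairwise Hamming distances:
  K265 vs K124: 6
  K265 vs K65: 7
  K265 vs K183: 5
  K265 vs K202: 7
  K124 vs K65: 10
  K124 vs K183: 10
  K124 vs K202: 7
  K65 vs K183: 6
  K65 vs K202: 10
  K183 vs K202: 10
The smallest is 5, between K265 and K183.

5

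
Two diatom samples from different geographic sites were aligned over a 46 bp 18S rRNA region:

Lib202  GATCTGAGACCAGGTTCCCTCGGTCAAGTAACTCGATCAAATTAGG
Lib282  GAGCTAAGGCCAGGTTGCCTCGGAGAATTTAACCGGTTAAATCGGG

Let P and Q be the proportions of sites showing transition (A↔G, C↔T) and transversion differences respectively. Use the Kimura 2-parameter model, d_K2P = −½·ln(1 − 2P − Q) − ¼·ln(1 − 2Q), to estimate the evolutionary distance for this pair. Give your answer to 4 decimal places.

0.3956

Differing sites — 3:T/G (Tv); 6:G/A (Ti); 9:A/G (Ti); 17:C/G (Tv); 24:T/A (Tv); 25:C/G (Tv); 28:G/T (Tv); 30:A/T (Tv); 32:C/A (Tv); 33:T/C (Ti); 36:A/G (Ti); 38:C/T (Ti); 43:T/C (Ti); 44:A/G (Ti).
Of the 14 differences, 7 transitions and 7 transversions over 46 sites: P = 7/46 = 0.152174, Q = 7/46 = 0.152174.
d = −0.5·ln(0.543478) − 0.25·ln(0.695652) = −0.5·(-0.609766) − 0.25·(-0.362906) = 0.3956.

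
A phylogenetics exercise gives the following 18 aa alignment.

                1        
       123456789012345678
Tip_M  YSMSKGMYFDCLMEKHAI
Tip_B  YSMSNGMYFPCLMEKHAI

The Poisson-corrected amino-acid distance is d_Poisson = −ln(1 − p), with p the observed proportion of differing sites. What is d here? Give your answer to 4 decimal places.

The sequences differ at positions 5 (K/N), 10 (D/P).
p = 2/18 = 0.111111.
d = −ln(1 − 0.111111) = −ln(0.888889) = 0.1178.

0.1178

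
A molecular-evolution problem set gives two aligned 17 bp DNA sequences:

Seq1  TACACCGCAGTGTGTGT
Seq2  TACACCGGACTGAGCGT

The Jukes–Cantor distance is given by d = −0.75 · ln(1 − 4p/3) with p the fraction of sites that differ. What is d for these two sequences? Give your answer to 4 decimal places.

The sequences differ at positions 8 (C/G), 10 (G/C), 13 (T/A), 15 (T/C).
p = 4/17 = 0.235294.
d = −0.75 · ln(1 − (4/3)·0.235294) = −0.75 · ln(0.686275) = −0.75 · (-0.376477) = 0.2824.

0.2824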